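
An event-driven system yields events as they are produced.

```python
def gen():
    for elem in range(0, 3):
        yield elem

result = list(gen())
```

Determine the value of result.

Step 1: The generator yields each value from range(0, 3).
Step 2: list() consumes all yields: [0, 1, 2].
Therefore result = [0, 1, 2].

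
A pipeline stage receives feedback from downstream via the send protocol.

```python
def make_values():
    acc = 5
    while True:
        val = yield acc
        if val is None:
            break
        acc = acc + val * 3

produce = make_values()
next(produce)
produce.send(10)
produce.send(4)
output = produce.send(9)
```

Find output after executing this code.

Step 1: next() -> yield acc=5.
Step 2: send(10) -> val=10, acc = 5 + 10*3 = 35, yield 35.
Step 3: send(4) -> val=4, acc = 35 + 4*3 = 47, yield 47.
Step 4: send(9) -> val=9, acc = 47 + 9*3 = 74, yield 74.
Therefore output = 74.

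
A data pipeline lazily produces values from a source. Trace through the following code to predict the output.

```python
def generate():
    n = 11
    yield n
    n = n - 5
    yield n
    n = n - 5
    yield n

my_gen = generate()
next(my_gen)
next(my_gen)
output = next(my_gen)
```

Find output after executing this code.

Step 1: Trace through generator execution:
  Yield 1: n starts at 11, yield 11
  Yield 2: n = 11 - 5 = 6, yield 6
  Yield 3: n = 6 - 5 = 1, yield 1
Step 2: First next() gets 11, second next() gets the second value, third next() yields 1.
Therefore output = 1.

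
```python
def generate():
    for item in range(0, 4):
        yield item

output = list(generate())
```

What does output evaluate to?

Step 1: The generator yields each value from range(0, 4).
Step 2: list() consumes all yields: [0, 1, 2, 3].
Therefore output = [0, 1, 2, 3].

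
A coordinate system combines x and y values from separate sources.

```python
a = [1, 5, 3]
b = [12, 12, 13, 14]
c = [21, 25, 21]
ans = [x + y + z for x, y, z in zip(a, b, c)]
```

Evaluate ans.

Step 1: zip three lists (truncates to shortest, len=3):
  1 + 12 + 21 = 34
  5 + 12 + 25 = 42
  3 + 13 + 21 = 37
Therefore ans = [34, 42, 37].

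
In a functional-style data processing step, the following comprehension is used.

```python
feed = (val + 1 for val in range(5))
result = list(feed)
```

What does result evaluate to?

Step 1: For each val in range(5), compute val+1:
  val=0: 0+1 = 1
  val=1: 1+1 = 2
  val=2: 2+1 = 3
  val=3: 3+1 = 4
  val=4: 4+1 = 5
Therefore result = [1, 2, 3, 4, 5].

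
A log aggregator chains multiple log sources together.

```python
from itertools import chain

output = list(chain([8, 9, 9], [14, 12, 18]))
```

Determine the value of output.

Step 1: chain() concatenates iterables: [8, 9, 9] + [14, 12, 18].
Therefore output = [8, 9, 9, 14, 12, 18].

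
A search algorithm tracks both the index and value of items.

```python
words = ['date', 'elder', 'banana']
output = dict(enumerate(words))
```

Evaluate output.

Step 1: enumerate pairs indices with words:
  0 -> 'date'
  1 -> 'elder'
  2 -> 'banana'
Therefore output = {0: 'date', 1: 'elder', 2: 'banana'}.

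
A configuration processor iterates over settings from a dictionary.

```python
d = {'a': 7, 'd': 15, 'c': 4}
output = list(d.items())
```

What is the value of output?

Step 1: d.items() returns (key, value) pairs in insertion order.
Therefore output = [('a', 7), ('d', 15), ('c', 4)].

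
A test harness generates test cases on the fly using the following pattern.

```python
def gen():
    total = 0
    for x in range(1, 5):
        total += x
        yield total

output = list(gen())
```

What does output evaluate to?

Step 1: Generator accumulates running sum:
  x=1: total = 1, yield 1
  x=2: total = 3, yield 3
  x=3: total = 6, yield 6
  x=4: total = 10, yield 10
Therefore output = [1, 3, 6, 10].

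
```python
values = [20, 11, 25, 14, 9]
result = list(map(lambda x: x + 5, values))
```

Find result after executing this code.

Step 1: Apply lambda x: x + 5 to each element:
  20 -> 25
  11 -> 16
  25 -> 30
  14 -> 19
  9 -> 14
Therefore result = [25, 16, 30, 19, 14].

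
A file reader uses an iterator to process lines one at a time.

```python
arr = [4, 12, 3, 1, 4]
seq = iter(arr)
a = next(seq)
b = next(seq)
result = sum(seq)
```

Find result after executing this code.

Step 1: Create iterator over [4, 12, 3, 1, 4].
Step 2: a = next() = 4, b = next() = 12.
Step 3: sum() of remaining [3, 1, 4] = 8.
Therefore result = 8.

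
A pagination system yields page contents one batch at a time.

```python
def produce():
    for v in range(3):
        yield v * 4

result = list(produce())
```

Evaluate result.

Step 1: For each v in range(3), yield v * 4:
  v=0: yield 0 * 4 = 0
  v=1: yield 1 * 4 = 4
  v=2: yield 2 * 4 = 8
Therefore result = [0, 4, 8].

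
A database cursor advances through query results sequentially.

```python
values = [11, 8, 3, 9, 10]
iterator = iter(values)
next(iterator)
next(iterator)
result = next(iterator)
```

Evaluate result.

Step 1: Create iterator over [11, 8, 3, 9, 10].
Step 2: next() consumes 11.
Step 3: next() consumes 8.
Step 4: next() returns 3.
Therefore result = 3.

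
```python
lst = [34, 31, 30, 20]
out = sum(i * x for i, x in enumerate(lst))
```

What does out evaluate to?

Step 1: Compute i * x for each (i, x) in enumerate([34, 31, 30, 20]):
  i=0, x=34: 0*34 = 0
  i=1, x=31: 1*31 = 31
  i=2, x=30: 2*30 = 60
  i=3, x=20: 3*20 = 60
Step 2: sum = 0 + 31 + 60 + 60 = 151.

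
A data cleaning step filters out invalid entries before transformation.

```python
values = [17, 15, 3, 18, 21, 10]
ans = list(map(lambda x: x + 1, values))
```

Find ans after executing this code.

Step 1: Apply lambda x: x + 1 to each element:
  17 -> 18
  15 -> 16
  3 -> 4
  18 -> 19
  21 -> 22
  10 -> 11
Therefore ans = [18, 16, 4, 19, 22, 11].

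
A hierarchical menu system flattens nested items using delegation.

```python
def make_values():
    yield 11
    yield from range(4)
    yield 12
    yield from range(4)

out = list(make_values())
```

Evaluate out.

Step 1: Trace yields in order:
  yield 11
  yield 0
  yield 1
  yield 2
  yield 3
  yield 12
  yield 0
  yield 1
  yield 2
  yield 3
Therefore out = [11, 0, 1, 2, 3, 12, 0, 1, 2, 3].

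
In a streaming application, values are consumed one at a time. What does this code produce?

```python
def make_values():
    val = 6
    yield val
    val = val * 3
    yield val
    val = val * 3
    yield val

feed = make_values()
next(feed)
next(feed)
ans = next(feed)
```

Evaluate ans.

Step 1: Trace through generator execution:
  Yield 1: val starts at 6, yield 6
  Yield 2: val = 6 * 3 = 18, yield 18
  Yield 3: val = 18 * 3 = 54, yield 54
Step 2: First next() gets 6, second next() gets the second value, third next() yields 54.
Therefore ans = 54.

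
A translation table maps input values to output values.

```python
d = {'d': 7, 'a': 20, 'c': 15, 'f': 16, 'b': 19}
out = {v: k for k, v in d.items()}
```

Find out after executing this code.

Step 1: Invert dict (swap keys and values):
  'd': 7 -> 7: 'd'
  'a': 20 -> 20: 'a'
  'c': 15 -> 15: 'c'
  'f': 16 -> 16: 'f'
  'b': 19 -> 19: 'b'
Therefore out = {7: 'd', 20: 'a', 15: 'c', 16: 'f', 19: 'b'}.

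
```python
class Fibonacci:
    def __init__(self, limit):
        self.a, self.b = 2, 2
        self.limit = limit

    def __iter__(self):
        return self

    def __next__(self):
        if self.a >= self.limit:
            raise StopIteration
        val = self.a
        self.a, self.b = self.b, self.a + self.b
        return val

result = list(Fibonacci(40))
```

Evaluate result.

Step 1: Fibonacci-like sequence (a=2, b=2) until >= 40:
  Yield 2, then a,b = 2,4
  Yield 2, then a,b = 4,6
  Yield 4, then a,b = 6,10
  Yield 6, then a,b = 10,16
  Yield 10, then a,b = 16,26
  Yield 16, then a,b = 26,42
  Yield 26, then a,b = 42,68
Step 2: 42 >= 40, stop.
Therefore result = [2, 2, 4, 6, 10, 16, 26].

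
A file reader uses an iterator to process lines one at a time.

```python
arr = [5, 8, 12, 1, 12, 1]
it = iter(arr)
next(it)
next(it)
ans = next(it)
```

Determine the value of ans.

Step 1: Create iterator over [5, 8, 12, 1, 12, 1].
Step 2: next() consumes 5.
Step 3: next() consumes 8.
Step 4: next() returns 12.
Therefore ans = 12.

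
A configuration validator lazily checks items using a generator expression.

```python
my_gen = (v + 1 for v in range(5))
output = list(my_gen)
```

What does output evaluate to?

Step 1: For each v in range(5), compute v+1:
  v=0: 0+1 = 1
  v=1: 1+1 = 2
  v=2: 2+1 = 3
  v=3: 3+1 = 4
  v=4: 4+1 = 5
Therefore output = [1, 2, 3, 4, 5].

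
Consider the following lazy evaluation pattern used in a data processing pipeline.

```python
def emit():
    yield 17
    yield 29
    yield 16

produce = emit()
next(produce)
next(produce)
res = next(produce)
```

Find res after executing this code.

Step 1: emit() creates a generator.
Step 2: next(produce) yields 17 (consumed and discarded).
Step 3: next(produce) yields 29 (consumed and discarded).
Step 4: next(produce) yields 16, assigned to res.
Therefore res = 16.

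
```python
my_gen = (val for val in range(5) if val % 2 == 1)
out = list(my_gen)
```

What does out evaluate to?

Step 1: Filter range(5) keeping only odd values:
  val=0: even, excluded
  val=1: odd, included
  val=2: even, excluded
  val=3: odd, included
  val=4: even, excluded
Therefore out = [1, 3].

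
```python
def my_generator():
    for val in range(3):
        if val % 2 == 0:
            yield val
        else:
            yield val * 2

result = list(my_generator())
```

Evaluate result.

Step 1: For each val in range(3), yield val if even, else val*2:
  val=0 (even): yield 0
  val=1 (odd): yield 1*2 = 2
  val=2 (even): yield 2
Therefore result = [0, 2, 2].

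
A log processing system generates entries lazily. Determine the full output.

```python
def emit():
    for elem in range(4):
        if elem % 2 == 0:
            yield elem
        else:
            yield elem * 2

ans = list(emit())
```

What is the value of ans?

Step 1: For each elem in range(4), yield elem if even, else elem*2:
  elem=0 (even): yield 0
  elem=1 (odd): yield 1*2 = 2
  elem=2 (even): yield 2
  elem=3 (odd): yield 3*2 = 6
Therefore ans = [0, 2, 2, 6].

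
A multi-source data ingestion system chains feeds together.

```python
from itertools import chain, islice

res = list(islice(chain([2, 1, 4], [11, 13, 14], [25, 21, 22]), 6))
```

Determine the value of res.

Step 1: chain([2, 1, 4], [11, 13, 14], [25, 21, 22]) = [2, 1, 4, 11, 13, 14, 25, 21, 22].
Step 2: islice takes first 6 elements: [2, 1, 4, 11, 13, 14].
Therefore res = [2, 1, 4, 11, 13, 14].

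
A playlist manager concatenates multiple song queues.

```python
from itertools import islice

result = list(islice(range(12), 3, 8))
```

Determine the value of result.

Step 1: islice(range(12), 3, 8) takes elements at indices [3, 8).
Step 2: Elements: [3, 4, 5, 6, 7].
Therefore result = [3, 4, 5, 6, 7].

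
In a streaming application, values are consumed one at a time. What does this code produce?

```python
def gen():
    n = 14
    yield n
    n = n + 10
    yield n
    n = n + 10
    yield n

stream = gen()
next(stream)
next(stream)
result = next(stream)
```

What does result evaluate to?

Step 1: Trace through generator execution:
  Yield 1: n starts at 14, yield 14
  Yield 2: n = 14 + 10 = 24, yield 24
  Yield 3: n = 24 + 10 = 34, yield 34
Step 2: First next() gets 14, second next() gets the second value, third next() yields 34.
Therefore result = 34.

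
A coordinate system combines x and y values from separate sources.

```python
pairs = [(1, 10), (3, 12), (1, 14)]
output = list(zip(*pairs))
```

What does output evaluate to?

Step 1: zip(*pairs) transposes: unzips [(1, 10), (3, 12), (1, 14)] into separate sequences.
Step 2: First elements: (1, 3, 1), second elements: (10, 12, 14).
Therefore output = [(1, 3, 1), (10, 12, 14)].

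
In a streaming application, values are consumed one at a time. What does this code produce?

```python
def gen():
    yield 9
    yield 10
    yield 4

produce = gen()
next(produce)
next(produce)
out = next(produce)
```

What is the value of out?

Step 1: gen() creates a generator.
Step 2: next(produce) yields 9 (consumed and discarded).
Step 3: next(produce) yields 10 (consumed and discarded).
Step 4: next(produce) yields 4, assigned to out.
Therefore out = 4.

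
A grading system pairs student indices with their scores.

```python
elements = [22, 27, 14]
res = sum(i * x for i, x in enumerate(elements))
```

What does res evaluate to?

Step 1: Compute i * x for each (i, x) in enumerate([22, 27, 14]):
  i=0, x=22: 0*22 = 0
  i=1, x=27: 1*27 = 27
  i=2, x=14: 2*14 = 28
Step 2: sum = 0 + 27 + 28 = 55.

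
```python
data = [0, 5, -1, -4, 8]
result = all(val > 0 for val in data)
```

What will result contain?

Step 1: Check val > 0 for each element in [0, 5, -1, -4, 8]:
  0 > 0: False
  5 > 0: True
  -1 > 0: False
  -4 > 0: False
  8 > 0: True
Step 2: all() returns False.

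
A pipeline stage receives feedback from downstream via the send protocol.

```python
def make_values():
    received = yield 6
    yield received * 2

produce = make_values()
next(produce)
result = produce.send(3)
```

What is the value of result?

Step 1: next(produce) advances to first yield, producing 6.
Step 2: send(3) resumes, received = 3.
Step 3: yield received * 2 = 3 * 2 = 6.
Therefore result = 6.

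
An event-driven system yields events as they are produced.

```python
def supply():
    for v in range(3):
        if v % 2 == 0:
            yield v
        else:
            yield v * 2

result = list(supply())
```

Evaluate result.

Step 1: For each v in range(3), yield v if even, else v*2:
  v=0 (even): yield 0
  v=1 (odd): yield 1*2 = 2
  v=2 (even): yield 2
Therefore result = [0, 2, 2].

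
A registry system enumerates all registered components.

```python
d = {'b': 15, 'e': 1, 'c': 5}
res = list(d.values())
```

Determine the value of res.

Step 1: d.values() returns the dictionary values in insertion order.
Therefore res = [15, 1, 5].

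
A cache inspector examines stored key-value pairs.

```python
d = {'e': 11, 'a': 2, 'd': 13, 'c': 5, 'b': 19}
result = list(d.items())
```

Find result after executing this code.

Step 1: d.items() returns (key, value) pairs in insertion order.
Therefore result = [('e', 11), ('a', 2), ('d', 13), ('c', 5), ('b', 19)].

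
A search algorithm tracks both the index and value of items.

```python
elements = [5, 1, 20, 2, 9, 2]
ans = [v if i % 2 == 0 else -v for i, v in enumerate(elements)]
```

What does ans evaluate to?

Step 1: For each (i, v), keep v if i is even, negate if odd:
  i=0 (even): keep 5
  i=1 (odd): negate to -1
  i=2 (even): keep 20
  i=3 (odd): negate to -2
  i=4 (even): keep 9
  i=5 (odd): negate to -2
Therefore ans = [5, -1, 20, -2, 9, -2].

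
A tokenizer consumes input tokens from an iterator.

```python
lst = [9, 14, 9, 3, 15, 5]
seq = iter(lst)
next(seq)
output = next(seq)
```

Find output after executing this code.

Step 1: Create iterator over [9, 14, 9, 3, 15, 5].
Step 2: next() consumes 9.
Step 3: next() returns 14.
Therefore output = 14.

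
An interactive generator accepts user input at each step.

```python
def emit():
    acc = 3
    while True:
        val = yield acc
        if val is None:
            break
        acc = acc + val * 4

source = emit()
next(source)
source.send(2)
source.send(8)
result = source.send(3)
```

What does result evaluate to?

Step 1: next() -> yield acc=3.
Step 2: send(2) -> val=2, acc = 3 + 2*4 = 11, yield 11.
Step 3: send(8) -> val=8, acc = 11 + 8*4 = 43, yield 43.
Step 4: send(3) -> val=3, acc = 43 + 3*4 = 55, yield 55.
Therefore result = 55.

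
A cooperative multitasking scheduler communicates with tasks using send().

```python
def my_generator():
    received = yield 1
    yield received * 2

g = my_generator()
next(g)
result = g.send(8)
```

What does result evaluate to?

Step 1: next(g) advances to first yield, producing 1.
Step 2: send(8) resumes, received = 8.
Step 3: yield received * 2 = 8 * 2 = 16.
Therefore result = 16.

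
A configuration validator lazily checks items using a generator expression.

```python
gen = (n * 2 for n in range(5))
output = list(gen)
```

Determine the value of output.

Step 1: For each n in range(5), compute n*2:
  n=0: 0*2 = 0
  n=1: 1*2 = 2
  n=2: 2*2 = 4
  n=3: 3*2 = 6
  n=4: 4*2 = 8
Therefore output = [0, 2, 4, 6, 8].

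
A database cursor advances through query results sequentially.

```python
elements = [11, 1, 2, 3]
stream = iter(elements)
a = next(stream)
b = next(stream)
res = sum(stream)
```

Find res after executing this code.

Step 1: Create iterator over [11, 1, 2, 3].
Step 2: a = next() = 11, b = next() = 1.
Step 3: sum() of remaining [2, 3] = 5.
Therefore res = 5.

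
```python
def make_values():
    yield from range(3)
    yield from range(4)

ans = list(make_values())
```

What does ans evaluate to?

Step 1: Trace yields in order:
  yield 0
  yield 1
  yield 2
  yield 0
  yield 1
  yield 2
  yield 3
Therefore ans = [0, 1, 2, 0, 1, 2, 3].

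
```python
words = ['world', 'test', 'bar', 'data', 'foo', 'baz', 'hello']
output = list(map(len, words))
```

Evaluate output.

Step 1: Map len() to each word:
  'world' -> 5
  'test' -> 4
  'bar' -> 3
  'data' -> 4
  'foo' -> 3
  'baz' -> 3
  'hello' -> 5
Therefore output = [5, 4, 3, 4, 3, 3, 5].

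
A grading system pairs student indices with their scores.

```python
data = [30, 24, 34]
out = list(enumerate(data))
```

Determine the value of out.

Step 1: enumerate pairs each element with its index:
  (0, 30)
  (1, 24)
  (2, 34)
Therefore out = [(0, 30), (1, 24), (2, 34)].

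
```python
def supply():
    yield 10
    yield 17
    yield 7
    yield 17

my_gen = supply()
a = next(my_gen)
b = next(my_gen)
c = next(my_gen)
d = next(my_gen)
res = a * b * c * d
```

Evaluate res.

Step 1: Create generator and consume all values:
  a = next(my_gen) = 10
  b = next(my_gen) = 17
  c = next(my_gen) = 7
  d = next(my_gen) = 17
Step 2: res = 10 * 17 * 7 * 17 = 20230.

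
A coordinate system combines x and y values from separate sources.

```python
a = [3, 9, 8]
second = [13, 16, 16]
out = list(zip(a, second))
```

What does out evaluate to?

Step 1: zip pairs elements at same index:
  Index 0: (3, 13)
  Index 1: (9, 16)
  Index 2: (8, 16)
Therefore out = [(3, 13), (9, 16), (8, 16)].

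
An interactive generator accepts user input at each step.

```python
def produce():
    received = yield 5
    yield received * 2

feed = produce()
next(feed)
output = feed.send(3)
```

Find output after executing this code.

Step 1: next(feed) advances to first yield, producing 5.
Step 2: send(3) resumes, received = 3.
Step 3: yield received * 2 = 3 * 2 = 6.
Therefore output = 6.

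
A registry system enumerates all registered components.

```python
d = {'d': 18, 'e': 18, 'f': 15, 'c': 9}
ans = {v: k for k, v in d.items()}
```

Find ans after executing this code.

Step 1: Invert dict (swap keys and values):
  'd': 18 -> 18: 'd'
  'e': 18 -> 18: 'e'
  'f': 15 -> 15: 'f'
  'c': 9 -> 9: 'c'
Therefore ans = {18: 'e', 15: 'f', 9: 'c'}.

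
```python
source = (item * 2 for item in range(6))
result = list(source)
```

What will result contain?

Step 1: For each item in range(6), compute item*2:
  item=0: 0*2 = 0
  item=1: 1*2 = 2
  item=2: 2*2 = 4
  item=3: 3*2 = 6
  item=4: 4*2 = 8
  item=5: 5*2 = 10
Therefore result = [0, 2, 4, 6, 8, 10].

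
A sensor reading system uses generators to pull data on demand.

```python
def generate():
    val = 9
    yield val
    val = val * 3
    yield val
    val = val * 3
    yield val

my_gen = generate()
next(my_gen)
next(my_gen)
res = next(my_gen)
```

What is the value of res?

Step 1: Trace through generator execution:
  Yield 1: val starts at 9, yield 9
  Yield 2: val = 9 * 3 = 27, yield 27
  Yield 3: val = 27 * 3 = 81, yield 81
Step 2: First next() gets 9, second next() gets the second value, third next() yields 81.
Therefore res = 81.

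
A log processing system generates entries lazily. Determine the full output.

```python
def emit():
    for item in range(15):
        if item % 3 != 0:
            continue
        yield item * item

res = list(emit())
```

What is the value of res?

Step 1: Only yield item**2 when item is divisible by 3:
  item=0: 0 % 3 == 0, yield 0**2 = 0
  item=3: 3 % 3 == 0, yield 3**2 = 9
  item=6: 6 % 3 == 0, yield 6**2 = 36
  item=9: 9 % 3 == 0, yield 9**2 = 81
  item=12: 12 % 3 == 0, yield 12**2 = 144
Therefore res = [0, 9, 36, 81, 144].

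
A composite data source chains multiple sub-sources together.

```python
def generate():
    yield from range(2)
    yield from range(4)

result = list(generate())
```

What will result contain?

Step 1: Trace yields in order:
  yield 0
  yield 1
  yield 0
  yield 1
  yield 2
  yield 3
Therefore result = [0, 1, 0, 1, 2, 3].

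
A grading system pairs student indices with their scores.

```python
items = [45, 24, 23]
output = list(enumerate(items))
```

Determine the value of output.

Step 1: enumerate pairs each element with its index:
  (0, 45)
  (1, 24)
  (2, 23)
Therefore output = [(0, 45), (1, 24), (2, 23)].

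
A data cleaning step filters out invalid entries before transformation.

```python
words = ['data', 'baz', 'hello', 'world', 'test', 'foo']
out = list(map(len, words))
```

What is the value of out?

Step 1: Map len() to each word:
  'data' -> 4
  'baz' -> 3
  'hello' -> 5
  'world' -> 5
  'test' -> 4
  'foo' -> 3
Therefore out = [4, 3, 5, 5, 4, 3].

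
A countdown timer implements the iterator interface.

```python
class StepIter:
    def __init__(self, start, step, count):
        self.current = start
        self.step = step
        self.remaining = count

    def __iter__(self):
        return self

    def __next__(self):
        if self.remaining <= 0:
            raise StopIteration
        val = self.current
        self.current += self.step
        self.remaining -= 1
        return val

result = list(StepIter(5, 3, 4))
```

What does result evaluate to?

Step 1: StepIter starts at 5, increments by 3, for 4 steps:
  Yield 5, then current += 3
  Yield 8, then current += 3
  Yield 11, then current += 3
  Yield 14, then current += 3
Therefore result = [5, 8, 11, 14].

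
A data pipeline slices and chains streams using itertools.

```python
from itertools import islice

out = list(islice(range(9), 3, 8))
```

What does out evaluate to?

Step 1: islice(range(9), 3, 8) takes elements at indices [3, 8).
Step 2: Elements: [3, 4, 5, 6, 7].
Therefore out = [3, 4, 5, 6, 7].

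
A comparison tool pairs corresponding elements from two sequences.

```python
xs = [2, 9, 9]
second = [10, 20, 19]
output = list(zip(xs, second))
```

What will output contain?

Step 1: zip pairs elements at same index:
  Index 0: (2, 10)
  Index 1: (9, 20)
  Index 2: (9, 19)
Therefore output = [(2, 10), (9, 20), (9, 19)].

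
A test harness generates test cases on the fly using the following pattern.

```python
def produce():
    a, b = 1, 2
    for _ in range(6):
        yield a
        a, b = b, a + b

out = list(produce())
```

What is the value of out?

Step 1: Fibonacci-like sequence starting with a=1, b=2:
  Iteration 1: yield a=1, then a,b = 2,3
  Iteration 2: yield a=2, then a,b = 3,5
  Iteration 3: yield a=3, then a,b = 5,8
  Iteration 4: yield a=5, then a,b = 8,13
  Iteration 5: yield a=8, then a,b = 13,21
  Iteration 6: yield a=13, then a,b = 21,34
Therefore out = [1, 2, 3, 5, 8, 13].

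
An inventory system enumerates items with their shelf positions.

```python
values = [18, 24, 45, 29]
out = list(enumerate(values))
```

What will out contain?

Step 1: enumerate pairs each element with its index:
  (0, 18)
  (1, 24)
  (2, 45)
  (3, 29)
Therefore out = [(0, 18), (1, 24), (2, 45), (3, 29)].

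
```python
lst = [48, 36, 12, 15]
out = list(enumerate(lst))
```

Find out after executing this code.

Step 1: enumerate pairs each element with its index:
  (0, 48)
  (1, 36)
  (2, 12)
  (3, 15)
Therefore out = [(0, 48), (1, 36), (2, 12), (3, 15)].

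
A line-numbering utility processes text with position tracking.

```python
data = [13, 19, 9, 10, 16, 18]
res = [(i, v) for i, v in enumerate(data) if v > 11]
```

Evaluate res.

Step 1: Filter enumerate([13, 19, 9, 10, 16, 18]) keeping v > 11:
  (0, 13): 13 > 11, included
  (1, 19): 19 > 11, included
  (2, 9): 9 <= 11, excluded
  (3, 10): 10 <= 11, excluded
  (4, 16): 16 > 11, included
  (5, 18): 18 > 11, included
Therefore res = [(0, 13), (1, 19), (4, 16), (5, 18)].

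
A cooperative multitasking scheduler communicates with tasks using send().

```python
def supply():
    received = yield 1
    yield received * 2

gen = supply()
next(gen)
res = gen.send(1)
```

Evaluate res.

Step 1: next(gen) advances to first yield, producing 1.
Step 2: send(1) resumes, received = 1.
Step 3: yield received * 2 = 1 * 2 = 2.
Therefore res = 2.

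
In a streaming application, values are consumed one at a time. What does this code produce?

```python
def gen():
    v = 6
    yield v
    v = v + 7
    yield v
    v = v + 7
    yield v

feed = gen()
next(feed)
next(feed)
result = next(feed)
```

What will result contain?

Step 1: Trace through generator execution:
  Yield 1: v starts at 6, yield 6
  Yield 2: v = 6 + 7 = 13, yield 13
  Yield 3: v = 13 + 7 = 20, yield 20
Step 2: First next() gets 6, second next() gets the second value, third next() yields 20.
Therefore result = 20.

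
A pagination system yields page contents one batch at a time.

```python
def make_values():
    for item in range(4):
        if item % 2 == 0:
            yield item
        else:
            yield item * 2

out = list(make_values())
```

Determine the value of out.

Step 1: For each item in range(4), yield item if even, else item*2:
  item=0 (even): yield 0
  item=1 (odd): yield 1*2 = 2
  item=2 (even): yield 2
  item=3 (odd): yield 3*2 = 6
Therefore out = [0, 2, 2, 6].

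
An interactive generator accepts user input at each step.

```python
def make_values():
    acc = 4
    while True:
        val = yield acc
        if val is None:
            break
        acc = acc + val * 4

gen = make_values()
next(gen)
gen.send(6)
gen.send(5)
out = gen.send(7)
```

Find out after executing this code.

Step 1: next() -> yield acc=4.
Step 2: send(6) -> val=6, acc = 4 + 6*4 = 28, yield 28.
Step 3: send(5) -> val=5, acc = 28 + 5*4 = 48, yield 48.
Step 4: send(7) -> val=7, acc = 48 + 7*4 = 76, yield 76.
Therefore out = 76.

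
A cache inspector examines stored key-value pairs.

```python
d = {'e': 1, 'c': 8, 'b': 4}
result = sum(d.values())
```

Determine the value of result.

Step 1: d.values() = [1, 8, 4].
Step 2: sum = 13.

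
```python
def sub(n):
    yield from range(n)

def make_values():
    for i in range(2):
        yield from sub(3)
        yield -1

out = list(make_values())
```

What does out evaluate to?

Step 1: For each i in range(2):
  i=0: yield from sub(3) -> [0, 1, 2], then yield -1
  i=1: yield from sub(3) -> [0, 1, 2], then yield -1
Therefore out = [0, 1, 2, -1, 0, 1, 2, -1].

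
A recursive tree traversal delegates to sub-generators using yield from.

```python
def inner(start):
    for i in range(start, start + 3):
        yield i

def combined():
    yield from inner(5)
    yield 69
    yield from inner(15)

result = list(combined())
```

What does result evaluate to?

Step 1: combined() delegates to inner(5):
  yield 5
  yield 6
  yield 7
Step 2: yield 69
Step 3: Delegates to inner(15):
  yield 15
  yield 16
  yield 17
Therefore result = [5, 6, 7, 69, 15, 16, 17].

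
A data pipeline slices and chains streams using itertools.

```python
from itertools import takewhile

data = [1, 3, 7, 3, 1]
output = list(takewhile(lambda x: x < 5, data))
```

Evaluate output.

Step 1: takewhile stops at first element >= 5:
  1 < 5: take
  3 < 5: take
  7 >= 5: stop
Therefore output = [1, 3].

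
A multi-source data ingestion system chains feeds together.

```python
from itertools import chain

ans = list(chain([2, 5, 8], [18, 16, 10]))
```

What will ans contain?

Step 1: chain() concatenates iterables: [2, 5, 8] + [18, 16, 10].
Therefore ans = [2, 5, 8, 18, 16, 10].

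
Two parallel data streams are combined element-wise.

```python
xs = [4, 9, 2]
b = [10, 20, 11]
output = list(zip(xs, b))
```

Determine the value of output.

Step 1: zip pairs elements at same index:
  Index 0: (4, 10)
  Index 1: (9, 20)
  Index 2: (2, 11)
Therefore output = [(4, 10), (9, 20), (2, 11)].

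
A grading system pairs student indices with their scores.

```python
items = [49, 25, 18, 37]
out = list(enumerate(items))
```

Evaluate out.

Step 1: enumerate pairs each element with its index:
  (0, 49)
  (1, 25)
  (2, 18)
  (3, 37)
Therefore out = [(0, 49), (1, 25), (2, 18), (3, 37)].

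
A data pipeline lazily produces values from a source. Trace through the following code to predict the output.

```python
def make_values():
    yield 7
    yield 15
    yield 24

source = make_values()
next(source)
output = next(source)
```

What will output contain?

Step 1: make_values() creates a generator.
Step 2: next(source) yields 7 (consumed and discarded).
Step 3: next(source) yields 15, assigned to output.
Therefore output = 15.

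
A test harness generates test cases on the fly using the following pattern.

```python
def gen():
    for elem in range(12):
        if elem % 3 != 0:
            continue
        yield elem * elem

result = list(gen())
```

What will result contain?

Step 1: Only yield elem**2 when elem is divisible by 3:
  elem=0: 0 % 3 == 0, yield 0**2 = 0
  elem=3: 3 % 3 == 0, yield 3**2 = 9
  elem=6: 6 % 3 == 0, yield 6**2 = 36
  elem=9: 9 % 3 == 0, yield 9**2 = 81
Therefore result = [0, 9, 36, 81].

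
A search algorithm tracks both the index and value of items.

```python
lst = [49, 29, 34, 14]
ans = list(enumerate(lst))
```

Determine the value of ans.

Step 1: enumerate pairs each element with its index:
  (0, 49)
  (1, 29)
  (2, 34)
  (3, 14)
Therefore ans = [(0, 49), (1, 29), (2, 34), (3, 14)].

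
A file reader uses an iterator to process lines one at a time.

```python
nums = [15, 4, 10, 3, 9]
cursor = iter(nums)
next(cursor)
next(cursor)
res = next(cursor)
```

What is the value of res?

Step 1: Create iterator over [15, 4, 10, 3, 9].
Step 2: next() consumes 15.
Step 3: next() consumes 4.
Step 4: next() returns 10.
Therefore res = 10.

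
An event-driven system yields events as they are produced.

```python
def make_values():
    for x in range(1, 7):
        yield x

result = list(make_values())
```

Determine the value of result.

Step 1: The generator yields each value from range(1, 7).
Step 2: list() consumes all yields: [1, 2, 3, 4, 5, 6].
Therefore result = [1, 2, 3, 4, 5, 6].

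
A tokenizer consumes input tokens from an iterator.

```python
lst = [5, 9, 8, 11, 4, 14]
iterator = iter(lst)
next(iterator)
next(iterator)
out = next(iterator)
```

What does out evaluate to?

Step 1: Create iterator over [5, 9, 8, 11, 4, 14].
Step 2: next() consumes 5.
Step 3: next() consumes 9.
Step 4: next() returns 8.
Therefore out = 8.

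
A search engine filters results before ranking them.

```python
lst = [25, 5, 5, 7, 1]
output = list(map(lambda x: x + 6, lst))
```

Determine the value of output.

Step 1: Apply lambda x: x + 6 to each element:
  25 -> 31
  5 -> 11
  5 -> 11
  7 -> 13
  1 -> 7
Therefore output = [31, 11, 11, 13, 7].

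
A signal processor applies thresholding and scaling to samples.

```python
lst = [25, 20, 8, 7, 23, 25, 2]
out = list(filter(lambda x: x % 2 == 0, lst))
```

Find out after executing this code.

Step 1: Filter elements divisible by 2:
  25 % 2 = 1: removed
  20 % 2 = 0: kept
  8 % 2 = 0: kept
  7 % 2 = 1: removed
  23 % 2 = 1: removed
  25 % 2 = 1: removed
  2 % 2 = 0: kept
Therefore out = [20, 8, 2].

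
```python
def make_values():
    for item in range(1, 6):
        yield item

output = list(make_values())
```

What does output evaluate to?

Step 1: The generator yields each value from range(1, 6).
Step 2: list() consumes all yields: [1, 2, 3, 4, 5].
Therefore output = [1, 2, 3, 4, 5].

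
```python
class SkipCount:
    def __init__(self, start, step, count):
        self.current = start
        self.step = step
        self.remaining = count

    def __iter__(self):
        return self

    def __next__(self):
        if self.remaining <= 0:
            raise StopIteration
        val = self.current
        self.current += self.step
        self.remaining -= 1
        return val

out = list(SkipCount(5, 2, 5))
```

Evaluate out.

Step 1: SkipCount starts at 5, increments by 2, for 5 steps:
  Yield 5, then current += 2
  Yield 7, then current += 2
  Yield 9, then current += 2
  Yield 11, then current += 2
  Yield 13, then current += 2
Therefore out = [5, 7, 9, 11, 13].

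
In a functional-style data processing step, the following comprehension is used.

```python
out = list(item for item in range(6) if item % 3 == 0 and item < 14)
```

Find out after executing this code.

Step 1: Filter range(6) where item % 3 == 0 and item < 14:
  item=0: both conditions met, included
  item=1: excluded (1 % 3 != 0)
  item=2: excluded (2 % 3 != 0)
  item=3: both conditions met, included
  item=4: excluded (4 % 3 != 0)
  item=5: excluded (5 % 3 != 0)
Therefore out = [0, 3].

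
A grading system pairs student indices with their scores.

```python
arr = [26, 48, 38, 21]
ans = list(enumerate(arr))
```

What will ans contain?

Step 1: enumerate pairs each element with its index:
  (0, 26)
  (1, 48)
  (2, 38)
  (3, 21)
Therefore ans = [(0, 26), (1, 48), (2, 38), (3, 21)].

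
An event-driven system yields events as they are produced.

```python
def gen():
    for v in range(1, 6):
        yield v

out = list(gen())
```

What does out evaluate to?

Step 1: The generator yields each value from range(1, 6).
Step 2: list() consumes all yields: [1, 2, 3, 4, 5].
Therefore out = [1, 2, 3, 4, 5].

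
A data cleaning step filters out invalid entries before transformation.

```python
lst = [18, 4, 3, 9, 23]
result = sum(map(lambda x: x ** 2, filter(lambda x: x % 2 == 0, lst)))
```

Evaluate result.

Step 1: Filter even numbers from [18, 4, 3, 9, 23]: [18, 4]
Step 2: Square each: [324, 16]
Step 3: Sum = 340.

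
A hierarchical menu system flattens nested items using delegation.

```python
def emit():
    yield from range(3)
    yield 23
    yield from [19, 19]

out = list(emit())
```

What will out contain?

Step 1: Trace yields in order:
  yield 0
  yield 1
  yield 2
  yield 23
  yield 19
  yield 19
Therefore out = [0, 1, 2, 23, 19, 19].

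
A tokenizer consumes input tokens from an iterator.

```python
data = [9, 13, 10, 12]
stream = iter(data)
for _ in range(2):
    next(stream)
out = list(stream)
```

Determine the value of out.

Step 1: Create iterator over [9, 13, 10, 12].
Step 2: Advance 2 positions (consuming [9, 13]).
Step 3: list() collects remaining elements: [10, 12].
Therefore out = [10, 12].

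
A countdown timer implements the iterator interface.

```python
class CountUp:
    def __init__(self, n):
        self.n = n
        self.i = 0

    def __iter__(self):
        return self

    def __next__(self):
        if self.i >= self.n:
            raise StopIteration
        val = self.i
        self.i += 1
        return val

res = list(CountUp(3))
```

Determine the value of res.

Step 1: CountUp(3) creates an iterator counting 0 to 2.
Step 2: list() consumes all values: [0, 1, 2].
Therefore res = [0, 1, 2].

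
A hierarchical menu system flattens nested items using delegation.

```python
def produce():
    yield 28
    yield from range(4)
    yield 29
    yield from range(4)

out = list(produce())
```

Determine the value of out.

Step 1: Trace yields in order:
  yield 28
  yield 0
  yield 1
  yield 2
  yield 3
  yield 29
  yield 0
  yield 1
  yield 2
  yield 3
Therefore out = [28, 0, 1, 2, 3, 29, 0, 1, 2, 3].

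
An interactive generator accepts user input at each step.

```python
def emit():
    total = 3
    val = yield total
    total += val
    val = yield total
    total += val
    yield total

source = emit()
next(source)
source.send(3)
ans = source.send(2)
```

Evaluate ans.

Step 1: next() -> yield total=3.
Step 2: send(3) -> val=3, total = 3+3 = 6, yield 6.
Step 3: send(2) -> val=2, total = 6+2 = 8, yield 8.
Therefore ans = 8.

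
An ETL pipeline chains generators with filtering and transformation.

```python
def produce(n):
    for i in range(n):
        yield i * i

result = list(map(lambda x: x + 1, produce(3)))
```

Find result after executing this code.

Step 1: produce(3) yields squares: [0, 1, 4].
Step 2: map adds 1 to each: [1, 2, 5].
Therefore result = [1, 2, 5].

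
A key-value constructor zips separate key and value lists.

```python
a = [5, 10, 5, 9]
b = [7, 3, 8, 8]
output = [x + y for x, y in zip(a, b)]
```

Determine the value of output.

Step 1: Add corresponding elements:
  5 + 7 = 12
  10 + 3 = 13
  5 + 8 = 13
  9 + 8 = 17
Therefore output = [12, 13, 13, 17].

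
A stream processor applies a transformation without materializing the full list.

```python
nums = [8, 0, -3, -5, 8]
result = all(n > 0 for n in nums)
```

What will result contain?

Step 1: Check n > 0 for each element in [8, 0, -3, -5, 8]:
  8 > 0: True
  0 > 0: False
  -3 > 0: False
  -5 > 0: False
  8 > 0: True
Step 2: all() returns False.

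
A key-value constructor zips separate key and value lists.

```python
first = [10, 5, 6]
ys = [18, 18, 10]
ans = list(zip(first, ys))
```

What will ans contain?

Step 1: zip pairs elements at same index:
  Index 0: (10, 18)
  Index 1: (5, 18)
  Index 2: (6, 10)
Therefore ans = [(10, 18), (5, 18), (6, 10)].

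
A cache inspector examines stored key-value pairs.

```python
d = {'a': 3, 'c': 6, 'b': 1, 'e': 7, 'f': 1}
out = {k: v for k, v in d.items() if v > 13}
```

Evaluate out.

Step 1: Filter items where value > 13:
  'a': 3 <= 13: removed
  'c': 6 <= 13: removed
  'b': 1 <= 13: removed
  'e': 7 <= 13: removed
  'f': 1 <= 13: removed
Therefore out = {}.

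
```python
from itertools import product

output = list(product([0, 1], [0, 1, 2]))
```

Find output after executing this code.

Step 1: product([0, 1], [0, 1, 2]) gives all pairs:
  (0, 0)
  (0, 1)
  (0, 2)
  (1, 0)
  (1, 1)
  (1, 2)
Therefore output = [(0, 0), (0, 1), (0, 2), (1, 0), (1, 1), (1, 2)].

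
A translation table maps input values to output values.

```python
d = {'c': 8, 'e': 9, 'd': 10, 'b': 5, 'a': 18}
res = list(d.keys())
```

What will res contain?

Step 1: d.keys() returns the dictionary keys in insertion order.
Therefore res = ['c', 'e', 'd', 'b', 'a'].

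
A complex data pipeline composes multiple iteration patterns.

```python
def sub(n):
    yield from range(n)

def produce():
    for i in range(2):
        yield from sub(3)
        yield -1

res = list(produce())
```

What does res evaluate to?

Step 1: For each i in range(2):
  i=0: yield from sub(3) -> [0, 1, 2], then yield -1
  i=1: yield from sub(3) -> [0, 1, 2], then yield -1
Therefore res = [0, 1, 2, -1, 0, 1, 2, -1].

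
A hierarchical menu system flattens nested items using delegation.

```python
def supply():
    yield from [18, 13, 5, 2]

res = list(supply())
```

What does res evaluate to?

Step 1: yield from delegates to the iterable, yielding each element.
Step 2: Collected values: [18, 13, 5, 2].
Therefore res = [18, 13, 5, 2].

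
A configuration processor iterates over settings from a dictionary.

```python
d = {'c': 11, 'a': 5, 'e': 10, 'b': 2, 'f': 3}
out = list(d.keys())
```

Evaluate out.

Step 1: d.keys() returns the dictionary keys in insertion order.
Therefore out = ['c', 'a', 'e', 'b', 'f'].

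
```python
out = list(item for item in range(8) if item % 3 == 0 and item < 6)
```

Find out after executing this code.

Step 1: Filter range(8) where item % 3 == 0 and item < 6:
  item=0: both conditions met, included
  item=1: excluded (1 % 3 != 0)
  item=2: excluded (2 % 3 != 0)
  item=3: both conditions met, included
  item=4: excluded (4 % 3 != 0)
  item=5: excluded (5 % 3 != 0)
  item=6: excluded (6 >= 6)
  item=7: excluded (7 % 3 != 0, 7 >= 6)
Therefore out = [0, 3].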